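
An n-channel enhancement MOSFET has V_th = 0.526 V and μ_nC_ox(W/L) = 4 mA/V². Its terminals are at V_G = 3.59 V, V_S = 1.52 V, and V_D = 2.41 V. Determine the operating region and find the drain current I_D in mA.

V_GS = V_G − V_S = 3.59 − 1.52 = 2.07 V; V_DS = V_D − V_S = 2.41 − 1.52 = 0.89 V.
V_ov = V_GS − V_th = 2.07 − 0.526 = 1.54 V.
Since V_DS = 0.89 V < V_ov = 1.54 V, the device is in the triode region.
I_D = k_n [V_ov · V_DS − ½ V_DS²] = 4 × [1.54 × 0.89 − 0.5 × 0.89²] = 3.91 mA.

Triode; I_D = 3.91 mA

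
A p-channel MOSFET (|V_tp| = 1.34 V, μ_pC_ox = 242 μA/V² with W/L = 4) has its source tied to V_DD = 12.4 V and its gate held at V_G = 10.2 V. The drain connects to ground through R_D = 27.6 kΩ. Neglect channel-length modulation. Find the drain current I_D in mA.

I_D = 0.358 mA

V_SG = V_DD − V_G = 12.4 − 10.2 = 2.2 V, so V_ov = 2.2 − 1.34 = 0.86 V.
k_p = μ_pC_ox · (W/L) = 0.968 mA/V².
Assume saturation: I_D = ½ k_p V_ov² = 0.5 × 0.968 × 0.86² = 0.358 mA, giving V_SD = V_DD − I_D R_D = 12.4 − 0.358 × 27.6 = 2.52 V.
V_SD = 2.52 V ≥ V_ov = 0.86 V, confirming saturation.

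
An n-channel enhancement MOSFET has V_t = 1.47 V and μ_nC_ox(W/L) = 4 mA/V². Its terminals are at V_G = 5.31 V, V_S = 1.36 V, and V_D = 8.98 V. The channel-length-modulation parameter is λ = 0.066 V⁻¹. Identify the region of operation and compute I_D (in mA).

V_GS = V_G − V_S = 5.31 − 1.36 = 3.95 V; V_DS = V_D − V_S = 8.98 − 1.36 = 7.62 V.
V_ov = V_GS − V_t = 3.95 − 1.47 = 2.48 V.
Since V_DS = 7.62 V ≥ V_ov = 2.48 V, the device is in saturation.
I_D = ½ k_n V_ov² (1 + λ V_DS) = 0.5 × 4 × 2.48² × (1 + 0.066 × 7.62) = 18.5 mA.

Saturation; I_D = 18.5 mA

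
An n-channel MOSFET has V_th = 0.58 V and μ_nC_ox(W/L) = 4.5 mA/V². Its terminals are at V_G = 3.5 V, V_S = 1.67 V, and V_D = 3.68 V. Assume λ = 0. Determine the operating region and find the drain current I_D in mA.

V_GS = V_G − V_S = 3.5 − 1.67 = 1.83 V; V_DS = V_D − V_S = 3.68 − 1.67 = 2.01 V.
V_ov = V_GS − V_th = 1.83 − 0.58 = 1.25 V.
Since V_DS = 2.01 V ≥ V_ov = 1.25 V, the device is in saturation.
I_D = ½ k_n V_ov² = 0.5 × 4.5 × 1.25² = 3.52 mA.

Saturation; I_D = 3.52 mA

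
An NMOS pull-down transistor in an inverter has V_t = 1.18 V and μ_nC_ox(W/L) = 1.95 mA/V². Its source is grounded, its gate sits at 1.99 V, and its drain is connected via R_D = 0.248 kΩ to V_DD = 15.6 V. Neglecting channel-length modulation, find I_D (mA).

I_D = 0.640 mA

V_GS = V_G = 1.99 V, so V_ov = 1.99 − 1.18 = 0.81 V.
Assume saturation: I_D = ½ k_n V_ov² = 0.5 × 1.95 × 0.81² = 0.64 mA, giving V_DS = V_DD − I_D R_D = 15.6 − 0.64 × 0.248 = 15.4 V.
V_DS = 15.4 V ≥ V_ov = 0.81 V, confirming saturation.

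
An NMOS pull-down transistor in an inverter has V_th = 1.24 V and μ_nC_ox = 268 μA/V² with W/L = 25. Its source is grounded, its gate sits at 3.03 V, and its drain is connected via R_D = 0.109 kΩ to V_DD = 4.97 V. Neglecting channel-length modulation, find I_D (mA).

V_GS = V_G = 3.03 V, so V_ov = 3.03 − 1.24 = 1.79 V.
k_n = μ_nC_ox · (W/L) = 6.7 mA/V².
Assume saturation: I_D = ½ k_n V_ov² = 0.5 × 6.7 × 1.79² = 10.7 mA, giving V_DS = V_DD − I_D R_D = 4.97 − 10.7 × 0.109 = 3.8 V.
V_DS = 3.8 V ≥ V_ov = 1.79 V, confirming saturation.

I_D = 10.7 mA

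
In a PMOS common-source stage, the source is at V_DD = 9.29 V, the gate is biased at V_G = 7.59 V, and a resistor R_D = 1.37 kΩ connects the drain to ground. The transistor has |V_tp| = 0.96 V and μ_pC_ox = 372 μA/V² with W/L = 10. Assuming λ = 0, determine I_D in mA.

V_SG = V_DD − V_G = 9.29 − 7.59 = 1.7 V, so V_ov = 1.7 − 0.96 = 0.74 V.
k_p = μ_pC_ox · (W/L) = 3.72 mA/V².
Assume saturation: I_D = ½ k_p V_ov² = 0.5 × 3.72 × 0.74² = 1.02 mA, giving V_SD = V_DD − I_D R_D = 9.29 − 1.02 × 1.37 = 7.89 V.
V_SD = 7.89 V ≥ V_ov = 0.74 V, confirming saturation.

I_D = 1.02 mA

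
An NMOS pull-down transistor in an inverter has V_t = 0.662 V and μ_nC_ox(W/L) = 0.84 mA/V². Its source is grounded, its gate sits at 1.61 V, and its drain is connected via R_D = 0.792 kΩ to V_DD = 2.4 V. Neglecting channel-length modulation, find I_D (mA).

I_D = 0.377 mA

V_GS = V_G = 1.61 V, so V_ov = 1.61 − 0.662 = 0.948 V.
Assume saturation: I_D = ½ k_n V_ov² = 0.5 × 0.84 × 0.948² = 0.377 mA, giving V_DS = V_DD − I_D R_D = 2.4 − 0.377 × 0.792 = 2.1 V.
V_DS = 2.1 V ≥ V_ov = 0.948 V, confirming saturation.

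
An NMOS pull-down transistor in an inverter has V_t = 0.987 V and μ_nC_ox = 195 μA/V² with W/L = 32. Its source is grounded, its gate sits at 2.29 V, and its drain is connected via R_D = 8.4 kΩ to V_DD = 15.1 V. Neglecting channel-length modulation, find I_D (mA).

V_GS = V_G = 2.29 V, so V_ov = 2.29 − 0.987 = 1.3 V.
k_n = μ_nC_ox · (W/L) = 6.24 mA/V².
Assume saturation: I_D = ½ k_n V_ov² = 0.5 × 6.24 × 1.3² = 5.3 mA, giving V_DS = V_DD − I_D R_D = 15.1 − 5.3 × 8.4 = -29.4 V.
But -29.4 V < V_ov = 1.3 V, so the device is actually in triode.
In triode I_D = k_n[V_ov V_DS − ½ V_DS²] and I_D = (V_DD − V_DS)/R_D. Equating: 26.2 V_DS² − 69.3 V_DS + 15.1 = 0, giving V_DS = 0.24 V (the root below V_ov).
I_D = (15.1 − 0.24) / 8.4 = 1.77 mA.

I_D = 1.77 mA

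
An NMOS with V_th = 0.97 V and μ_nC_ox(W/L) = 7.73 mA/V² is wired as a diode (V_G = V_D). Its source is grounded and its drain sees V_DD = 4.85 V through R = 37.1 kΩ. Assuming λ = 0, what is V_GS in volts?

With gate tied to drain, V_GS = V_DS ≥ V_GS − V_th, so the device is in saturation.
KCL at the drain: ½ k_n (V_GS − V_th)² = (V_DD − V_GS)/R.
Let x = V_GS − 0.97. Then 143 x² + x − 3.88 = 0, giving x = 0.161 V (positive root), so V_GS = 1.13 V.
I_D = (V_DD − V_GS)/R = (4.85 − 1.13) / 37.1 = 0.1 mA.

V_GS = 1.13 V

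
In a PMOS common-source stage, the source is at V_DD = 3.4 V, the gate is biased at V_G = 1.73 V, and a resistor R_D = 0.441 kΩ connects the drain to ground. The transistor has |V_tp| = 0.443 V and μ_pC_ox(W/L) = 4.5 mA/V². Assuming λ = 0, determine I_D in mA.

V_SG = V_DD − V_G = 3.4 − 1.73 = 1.67 V, so V_ov = 1.67 − 0.443 = 1.23 V.
Assume saturation: I_D = ½ k_p V_ov² = 0.5 × 4.5 × 1.23² = 3.39 mA, giving V_SD = V_DD − I_D R_D = 3.4 − 3.39 × 0.441 = 1.91 V.
V_SD = 1.91 V ≥ V_ov = 1.23 V, confirming saturation.

I_D = 3.39 mA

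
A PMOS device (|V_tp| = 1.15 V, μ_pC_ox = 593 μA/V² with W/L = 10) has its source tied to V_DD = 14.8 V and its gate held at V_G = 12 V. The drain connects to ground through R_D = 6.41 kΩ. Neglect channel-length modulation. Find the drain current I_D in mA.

V_SG = V_DD − V_G = 14.8 − 12 = 2.8 V, so V_ov = 2.8 − 1.15 = 1.65 V.
k_p = μ_pC_ox · (W/L) = 5.93 mA/V².
Assume saturation: I_D = ½ k_p V_ov² = 0.5 × 5.93 × 1.65² = 8.07 mA, giving V_SD = V_DD − I_D R_D = 14.8 − 8.07 × 6.41 = -36.9 V.
But -36.9 V < V_ov = 1.65 V, so the device is actually in triode.
In triode I_D = k_p[V_ov V_SD − ½ V_SD²] and I_D = (V_DD − V_SD)/R_D. Equating: 19 V_SD² − 63.72 V_SD + 14.8 = 0, giving V_SD = 0.251 V (the root below V_ov).
I_D = (14.8 − 0.251) / 6.41 = 2.27 mA.

I_D = 2.27 mA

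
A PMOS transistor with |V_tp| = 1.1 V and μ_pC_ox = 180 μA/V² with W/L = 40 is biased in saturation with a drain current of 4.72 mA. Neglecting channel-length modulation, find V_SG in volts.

V_SG = 2.25 V

k_p = μ_pC_ox · (W/L) = 7.2 mA/V².
In saturation I_D = ½ k_p (V_SG − |V_tp|)², so V_SG − |V_tp| = √(2 I_D / k_p) = √(2 × 4.72 / 7.2) = 1.15 V.
V_SG = 1.1 + 1.15 = 2.25 V.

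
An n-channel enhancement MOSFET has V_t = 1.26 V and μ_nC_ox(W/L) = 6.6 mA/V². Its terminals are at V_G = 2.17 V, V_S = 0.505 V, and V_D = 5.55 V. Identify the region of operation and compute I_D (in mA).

V_GS = V_G − V_S = 2.17 − 0.505 = 1.67 V; V_DS = V_D − V_S = 5.55 − 0.505 = 5.04 V.
V_ov = V_GS − V_t = 1.67 − 1.26 = 0.405 V.
Since V_DS = 5.04 V ≥ V_ov = 0.405 V, the device is in saturation.
I_D = ½ k_n V_ov² = 0.5 × 6.6 × 0.405² = 0.541 mA.

Saturation; I_D = 0.541 mA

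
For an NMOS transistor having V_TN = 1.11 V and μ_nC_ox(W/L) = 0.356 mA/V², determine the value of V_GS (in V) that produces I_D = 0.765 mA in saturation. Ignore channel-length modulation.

In saturation I_D = ½ k_n (V_GS − V_TN)², so V_GS − V_TN = √(2 I_D / k_n) = √(2 × 0.765 / 0.356) = 2.07 V.
V_GS = 1.11 + 2.07 = 3.18 V.

V_GS = 3.18 V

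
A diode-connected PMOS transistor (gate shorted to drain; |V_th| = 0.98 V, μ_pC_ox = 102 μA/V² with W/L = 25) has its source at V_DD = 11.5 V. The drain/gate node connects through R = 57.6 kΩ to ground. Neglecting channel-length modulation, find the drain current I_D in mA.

With gate tied to drain, V_SG = V_SD ≥ V_SG − |V_th|, so the device is in saturation.
k_p = μ_pC_ox · (W/L) = 2.55 mA/V².
KCL at the drain: ½ k_p (V_SG − |V_th|)² = (V_DD − V_SG)/R.
Let x = V_SG − 0.98. Then 73.4 x² + x − 10.52 = 0, giving x = 0.372 V (positive root), so V_SG = 1.35 V.
I_D = (V_DD − V_SG)/R = (11.5 − 1.35) / 57.6 = 0.176 mA.

I_D = 0.176 mA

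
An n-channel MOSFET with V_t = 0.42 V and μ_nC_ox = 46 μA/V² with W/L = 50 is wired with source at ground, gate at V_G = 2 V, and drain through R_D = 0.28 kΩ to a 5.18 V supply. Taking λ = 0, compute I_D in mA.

I_D = 2.87 mA

V_GS = V_G = 2 V, so V_ov = 2 − 0.42 = 1.58 V.
k_n = μ_nC_ox · (W/L) = 2.3 mA/V².
Assume saturation: I_D = ½ k_n V_ov² = 0.5 × 2.3 × 1.58² = 2.87 mA, giving V_DS = V_DD − I_D R_D = 5.18 − 2.87 × 0.28 = 4.38 V.
V_DS = 4.38 V ≥ V_ov = 1.58 V, confirming saturation.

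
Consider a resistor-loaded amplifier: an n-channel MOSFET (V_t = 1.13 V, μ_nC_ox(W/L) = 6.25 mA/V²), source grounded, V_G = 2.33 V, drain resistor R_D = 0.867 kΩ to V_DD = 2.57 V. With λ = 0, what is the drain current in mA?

I_D = 2.50 mA

V_GS = V_G = 2.33 V, so V_ov = 2.33 − 1.13 = 1.2 V.
Assume saturation: I_D = ½ k_n V_ov² = 0.5 × 6.25 × 1.2² = 4.5 mA, giving V_DS = V_DD − I_D R_D = 2.57 − 4.5 × 0.867 = -1.33 V.
But -1.33 V < V_ov = 1.2 V, so the device is actually in triode.
In triode I_D = k_n[V_ov V_DS − ½ V_DS²] and I_D = (V_DD − V_DS)/R_D. Equating: 2.71 V_DS² − 7.503 V_DS + 2.57 = 0, giving V_DS = 0.4 V (the root below V_ov).
I_D = (2.57 − 0.4) / 0.867 = 2.5 mA.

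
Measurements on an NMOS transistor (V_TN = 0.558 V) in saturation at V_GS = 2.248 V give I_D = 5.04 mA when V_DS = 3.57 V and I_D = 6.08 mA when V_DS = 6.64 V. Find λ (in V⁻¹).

λ = 0.0884 V⁻¹

With V_GS fixed, I_D ∝ (1 + λ V_DS) in saturation, so I_D2/I_D1 = (1 + λ V_DS2)/(1 + λ V_DS1).
6.08/5.04 = 1.206 = (1 + 6.64 λ)/(1 + 3.57 λ).
Solving: λ (I_D1 V_DS2 − I_D2 V_DS1) = I_D2 − I_D1, so λ = (6.08 − 5.04) / (5.04 × 6.64 − 6.08 × 3.57) = 1.04 / 11.8 = 0.0884 V⁻¹.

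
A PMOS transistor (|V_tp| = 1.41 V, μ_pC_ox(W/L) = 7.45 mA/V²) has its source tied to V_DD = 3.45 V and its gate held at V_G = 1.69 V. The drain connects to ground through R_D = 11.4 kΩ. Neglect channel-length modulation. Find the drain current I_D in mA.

I_D = 0.290 mA

V_SG = V_DD − V_G = 3.45 − 1.69 = 1.76 V, so V_ov = 1.76 − 1.41 = 0.35 V.
Assume saturation: I_D = ½ k_p V_ov² = 0.5 × 7.45 × 0.35² = 0.456 mA, giving V_SD = V_DD − I_D R_D = 3.45 − 0.456 × 11.4 = -1.75 V.
But -1.75 V < V_ov = 0.35 V, so the device is actually in triode.
In triode I_D = k_p[V_ov V_SD − ½ V_SD²] and I_D = (V_DD − V_SD)/R_D. Equating: 42.5 V_SD² − 30.73 V_SD + 3.45 = 0, giving V_SD = 0.139 V (the root below V_ov).
I_D = (3.45 − 0.139) / 11.4 = 0.29 mA.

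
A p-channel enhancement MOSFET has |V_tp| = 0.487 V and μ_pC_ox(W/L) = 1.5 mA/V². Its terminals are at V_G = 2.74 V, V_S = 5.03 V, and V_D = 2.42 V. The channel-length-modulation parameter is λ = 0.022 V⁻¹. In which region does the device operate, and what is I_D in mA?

Saturation; I_D = 2.58 mA

V_SG = V_S − V_G = 5.03 − 2.74 = 2.29 V; V_SD = V_S − V_D = 5.03 − 2.42 = 2.61 V.
V_ov = V_SG − |V_tp| = 2.29 − 0.487 = 1.8 V.
Since V_SD = 2.61 V ≥ V_ov = 1.8 V, the device is in saturation.
I_D = ½ k_p V_ov² (1 + λ V_SD) = 0.5 × 1.5 × 1.8² × (1 + 0.022 × 2.61) = 2.58 mA.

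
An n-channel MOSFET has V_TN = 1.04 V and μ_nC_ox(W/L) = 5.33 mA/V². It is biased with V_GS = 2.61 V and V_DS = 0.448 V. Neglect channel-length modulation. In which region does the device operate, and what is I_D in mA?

V_ov = V_GS − V_TN = 2.61 − 1.04 = 1.57 V.
Since V_DS = 0.448 V < V_ov = 1.57 V, the device is in the triode region.
I_D = k_n [V_ov · V_DS − ½ V_DS²] = 5.33 × [1.57 × 0.448 − 0.5 × 0.448²] = 3.21 mA.

Triode; I_D = 3.21 mA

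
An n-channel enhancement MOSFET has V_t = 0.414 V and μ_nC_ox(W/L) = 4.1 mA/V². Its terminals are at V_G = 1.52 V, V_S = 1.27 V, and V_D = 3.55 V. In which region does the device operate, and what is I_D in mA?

Cutoff; I_D = 0 mA

V_GS = V_G − V_S = 1.52 − 1.27 = 0.25 V; V_DS = V_D − V_S = 3.55 − 1.27 = 2.28 V.
V_GS = 0.25 V < V_t = 0.414 V, so the transistor is in cutoff.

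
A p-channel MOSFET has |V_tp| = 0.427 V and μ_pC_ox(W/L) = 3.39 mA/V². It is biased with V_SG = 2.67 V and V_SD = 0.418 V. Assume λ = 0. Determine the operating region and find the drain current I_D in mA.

Triode; I_D = 2.88 mA

V_ov = V_SG − |V_tp| = 2.67 − 0.427 = 2.24 V.
Since V_SD = 0.418 V < V_ov = 2.24 V, the device is in the triode region.
I_D = k_p [V_ov · V_SD − ½ V_SD²] = 3.39 × [2.24 × 0.418 − 0.5 × 0.418²] = 2.88 mA.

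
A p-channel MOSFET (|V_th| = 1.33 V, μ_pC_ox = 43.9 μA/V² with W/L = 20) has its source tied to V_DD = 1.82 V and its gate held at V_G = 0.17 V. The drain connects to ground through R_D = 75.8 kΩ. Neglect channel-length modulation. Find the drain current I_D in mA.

V_SG = V_DD − V_G = 1.82 − 0.17 = 1.65 V, so V_ov = 1.65 − 1.33 = 0.32 V.
k_p = μ_pC_ox · (W/L) = 0.878 mA/V².
Assume saturation: I_D = ½ k_p V_ov² = 0.5 × 0.878 × 0.32² = 0.045 mA, giving V_SD = V_DD − I_D R_D = 1.82 − 0.045 × 75.8 = -1.59 V.
But -1.59 V < V_ov = 0.32 V, so the device is actually in triode.
In triode I_D = k_p[V_ov V_SD − ½ V_SD²] and I_D = (V_DD − V_SD)/R_D. Equating: 33.3 V_SD² − 22.3 V_SD + 1.82 = 0, giving V_SD = 0.0951 V (the root below V_ov).
I_D = (1.82 − 0.0951) / 75.8 = 0.0228 mA.

I_D = 0.0228 mA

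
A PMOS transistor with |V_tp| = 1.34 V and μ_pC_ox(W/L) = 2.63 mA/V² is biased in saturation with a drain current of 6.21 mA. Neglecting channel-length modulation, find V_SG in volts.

In saturation I_D = ½ k_p (V_SG − |V_tp|)², so V_SG − |V_tp| = √(2 I_D / k_p) = √(2 × 6.21 / 2.63) = 2.17 V.
V_SG = 1.34 + 2.17 = 3.51 V.

V_SG = 3.51 V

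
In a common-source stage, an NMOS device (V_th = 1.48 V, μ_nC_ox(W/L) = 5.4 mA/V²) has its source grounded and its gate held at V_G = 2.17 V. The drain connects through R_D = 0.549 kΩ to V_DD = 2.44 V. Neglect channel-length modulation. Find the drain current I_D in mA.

V_GS = V_G = 2.17 V, so V_ov = 2.17 − 1.48 = 0.69 V.
Assume saturation: I_D = ½ k_n V_ov² = 0.5 × 5.4 × 0.69² = 1.29 mA, giving V_DS = V_DD − I_D R_D = 2.44 − 1.29 × 0.549 = 1.73 V.
V_DS = 1.73 V ≥ V_ov = 0.69 V, confirming saturation.

I_D = 1.29 mA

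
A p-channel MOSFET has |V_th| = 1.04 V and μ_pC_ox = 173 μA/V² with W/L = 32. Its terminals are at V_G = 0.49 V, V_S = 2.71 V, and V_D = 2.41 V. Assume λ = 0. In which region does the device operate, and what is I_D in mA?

Triode; I_D = 1.71 mA

V_SG = V_S − V_G = 2.71 − 0.49 = 2.22 V; V_SD = V_S − V_D = 2.71 − 2.41 = 0.3 V.
k_p = μ_pC_ox · (W/L) = 5.536 mA/V².
V_ov = V_SG − |V_th| = 2.22 − 1.04 = 1.18 V.
Since V_SD = 0.3 V < V_ov = 1.18 V, the device is in the triode region.
I_D = k_p [V_ov · V_SD − ½ V_SD²] = 5.536 × [1.18 × 0.3 − 0.5 × 0.3²] = 1.71 mA.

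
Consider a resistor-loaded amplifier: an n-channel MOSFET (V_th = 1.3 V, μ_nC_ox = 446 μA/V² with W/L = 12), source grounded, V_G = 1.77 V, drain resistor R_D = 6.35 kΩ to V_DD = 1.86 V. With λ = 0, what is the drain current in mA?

V_GS = V_G = 1.77 V, so V_ov = 1.77 − 1.3 = 0.47 V.
k_n = μ_nC_ox · (W/L) = 5.352 mA/V².
Assume saturation: I_D = ½ k_n V_ov² = 0.5 × 5.352 × 0.47² = 0.591 mA, giving V_DS = V_DD − I_D R_D = 1.86 − 0.591 × 6.35 = -1.89 V.
But -1.89 V < V_ov = 0.47 V, so the device is actually in triode.
In triode I_D = k_n[V_ov V_DS − ½ V_DS²] and I_D = (V_DD − V_DS)/R_D. Equating: 17 V_DS² − 16.97 V_DS + 1.86 = 0, giving V_DS = 0.125 V (the root below V_ov).
I_D = (1.86 − 0.125) / 6.35 = 0.273 mA.

I_D = 0.273 mA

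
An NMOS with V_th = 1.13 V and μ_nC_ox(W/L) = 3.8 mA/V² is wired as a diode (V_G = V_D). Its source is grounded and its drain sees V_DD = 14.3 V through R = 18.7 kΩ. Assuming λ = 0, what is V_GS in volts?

With gate tied to drain, V_GS = V_DS ≥ V_GS − V_th, so the device is in saturation.
KCL at the drain: ½ k_n (V_GS − V_th)² = (V_DD − V_GS)/R.
Let x = V_GS − 1.13. Then 35.5 x² + x − 13.17 = 0, giving x = 0.595 V (positive root), so V_GS = 1.72 V.
I_D = (V_DD − V_GS)/R = (14.3 − 1.72) / 18.7 = 0.672 mA.

V_GS = 1.72 V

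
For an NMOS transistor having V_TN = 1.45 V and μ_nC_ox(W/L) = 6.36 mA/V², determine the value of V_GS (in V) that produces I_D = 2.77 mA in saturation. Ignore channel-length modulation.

In saturation I_D = ½ k_n (V_GS − V_TN)², so V_GS − V_TN = √(2 I_D / k_n) = √(2 × 2.77 / 6.36) = 0.933 V.
V_GS = 1.45 + 0.933 = 2.38 V.

V_GS = 2.38 V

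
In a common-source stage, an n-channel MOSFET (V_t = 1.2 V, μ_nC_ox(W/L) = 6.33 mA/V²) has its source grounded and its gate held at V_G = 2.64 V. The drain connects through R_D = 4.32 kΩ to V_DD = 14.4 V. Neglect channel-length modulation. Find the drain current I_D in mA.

I_D = 3.24 mA

V_GS = V_G = 2.64 V, so V_ov = 2.64 − 1.2 = 1.44 V.
Assume saturation: I_D = ½ k_n V_ov² = 0.5 × 6.33 × 1.44² = 6.56 mA, giving V_DS = V_DD − I_D R_D = 14.4 − 6.56 × 4.32 = -14 V.
But -14 V < V_ov = 1.44 V, so the device is actually in triode.
In triode I_D = k_n[V_ov V_DS − ½ V_DS²] and I_D = (V_DD − V_DS)/R_D. Equating: 13.7 V_DS² − 40.38 V_DS + 14.4 = 0, giving V_DS = 0.415 V (the root below V_ov).
I_D = (14.4 − 0.415) / 4.32 = 3.24 mA.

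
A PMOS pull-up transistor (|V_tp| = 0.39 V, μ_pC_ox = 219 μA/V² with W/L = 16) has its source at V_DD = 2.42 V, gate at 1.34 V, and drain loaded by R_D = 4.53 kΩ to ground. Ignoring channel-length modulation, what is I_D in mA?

V_SG = V_DD − V_G = 2.42 − 1.34 = 1.08 V, so V_ov = 1.08 − 0.39 = 0.69 V.
k_p = μ_pC_ox · (W/L) = 3.504 mA/V².
Assume saturation: I_D = ½ k_p V_ov² = 0.5 × 3.504 × 0.69² = 0.834 mA, giving V_SD = V_DD − I_D R_D = 2.42 − 0.834 × 4.53 = -1.36 V.
But -1.36 V < V_ov = 0.69 V, so the device is actually in triode.
In triode I_D = k_p[V_ov V_SD − ½ V_SD²] and I_D = (V_DD − V_SD)/R_D. Equating: 7.94 V_SD² − 11.95 V_SD + 2.42 = 0, giving V_SD = 0.241 V (the root below V_ov).
I_D = (2.42 − 0.241) / 4.53 = 0.481 mA.

I_D = 0.481 mA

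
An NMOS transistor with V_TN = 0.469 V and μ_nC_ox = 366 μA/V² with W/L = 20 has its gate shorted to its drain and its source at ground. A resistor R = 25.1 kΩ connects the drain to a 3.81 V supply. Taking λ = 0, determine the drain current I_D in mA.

I_D = 0.126 mA

With gate tied to drain, V_GS = V_DS ≥ V_GS − V_TN, so the device is in saturation.
k_n = μ_nC_ox · (W/L) = 7.32 mA/V².
KCL at the drain: ½ k_n (V_GS − V_TN)² = (V_DD − V_GS)/R.
Let x = V_GS − 0.469. Then 91.9 x² + x − 3.341 = 0, giving x = 0.185 V (positive root), so V_GS = 0.654 V.
I_D = (V_DD − V_GS)/R = (3.81 − 0.654) / 25.1 = 0.126 mA.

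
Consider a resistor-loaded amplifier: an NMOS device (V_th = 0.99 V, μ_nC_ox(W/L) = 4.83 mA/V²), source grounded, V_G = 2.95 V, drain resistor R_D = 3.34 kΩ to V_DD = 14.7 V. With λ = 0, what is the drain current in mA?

I_D = 4.25 mA

V_GS = V_G = 2.95 V, so V_ov = 2.95 − 0.99 = 1.96 V.
Assume saturation: I_D = ½ k_n V_ov² = 0.5 × 4.83 × 1.96² = 9.28 mA, giving V_DS = V_DD − I_D R_D = 14.7 − 9.28 × 3.34 = -16.3 V.
But -16.3 V < V_ov = 1.96 V, so the device is actually in triode.
In triode I_D = k_n[V_ov V_DS − ½ V_DS²] and I_D = (V_DD − V_DS)/R_D. Equating: 8.07 V_DS² − 32.62 V_DS + 14.7 = 0, giving V_DS = 0.517 V (the root below V_ov).
I_D = (14.7 − 0.517) / 3.34 = 4.25 mA.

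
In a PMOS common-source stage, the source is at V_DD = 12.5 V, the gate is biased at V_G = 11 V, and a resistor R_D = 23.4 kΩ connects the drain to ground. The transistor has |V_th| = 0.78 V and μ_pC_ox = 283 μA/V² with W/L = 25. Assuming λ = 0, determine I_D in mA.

V_SG = V_DD − V_G = 12.5 − 11 = 1.5 V, so V_ov = 1.5 − 0.78 = 0.72 V.
k_p = μ_pC_ox · (W/L) = 7.075 mA/V².
Assume saturation: I_D = ½ k_p V_ov² = 0.5 × 7.075 × 0.72² = 1.83 mA, giving V_SD = V_DD − I_D R_D = 12.5 − 1.83 × 23.4 = -30.4 V.
But -30.4 V < V_ov = 0.72 V, so the device is actually in triode.
In triode I_D = k_p[V_ov V_SD − ½ V_SD²] and I_D = (V_DD − V_SD)/R_D. Equating: 82.8 V_SD² − 120.2 V_SD + 12.5 = 0, giving V_SD = 0.113 V (the root below V_ov).
I_D = (12.5 − 0.113) / 23.4 = 0.529 mA.

I_D = 0.529 mA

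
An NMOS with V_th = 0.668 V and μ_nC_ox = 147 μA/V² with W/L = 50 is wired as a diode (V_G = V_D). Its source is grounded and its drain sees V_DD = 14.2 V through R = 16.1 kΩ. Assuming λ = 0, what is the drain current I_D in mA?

I_D = 0.811 mA

With gate tied to drain, V_GS = V_DS ≥ V_GS − V_th, so the device is in saturation.
k_n = μ_nC_ox · (W/L) = 7.35 mA/V².
KCL at the drain: ½ k_n (V_GS − V_th)² = (V_DD − V_GS)/R.
Let x = V_GS − 0.668. Then 59.2 x² + x − 13.53 = 0, giving x = 0.47 V (positive root), so V_GS = 1.14 V.
I_D = (V_DD − V_GS)/R = (14.2 − 1.14) / 16.1 = 0.811 mA.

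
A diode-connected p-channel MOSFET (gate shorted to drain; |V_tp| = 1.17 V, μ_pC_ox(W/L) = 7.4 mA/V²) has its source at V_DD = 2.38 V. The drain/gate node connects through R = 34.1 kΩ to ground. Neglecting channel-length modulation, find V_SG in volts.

V_SG = 1.26 V

With gate tied to drain, V_SG = V_SD ≥ V_SG − |V_tp|, so the device is in saturation.
KCL at the drain: ½ k_p (V_SG − |V_tp|)² = (V_DD − V_SG)/R.
Let x = V_SG − 1.17. Then 126 x² + x − 1.21 = 0, giving x = 0.094 V (positive root), so V_SG = 1.26 V.
I_D = (V_DD − V_SG)/R = (2.38 − 1.26) / 34.1 = 0.0327 mA.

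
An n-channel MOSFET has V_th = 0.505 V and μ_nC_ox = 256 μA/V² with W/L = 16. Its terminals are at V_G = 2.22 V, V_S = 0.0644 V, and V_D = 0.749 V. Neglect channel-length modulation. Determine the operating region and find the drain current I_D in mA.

Triode; I_D = 3.67 mA

V_GS = V_G − V_S = 2.22 − 0.0644 = 2.16 V; V_DS = V_D − V_S = 0.749 − 0.0644 = 0.685 V.
k_n = μ_nC_ox · (W/L) = 4.096 mA/V².
V_ov = V_GS − V_th = 2.16 − 0.505 = 1.65 V.
Since V_DS = 0.685 V < V_ov = 1.65 V, the device is in the triode region.
I_D = k_n [V_ov · V_DS − ½ V_DS²] = 4.096 × [1.65 × 0.685 − 0.5 × 0.685²] = 3.67 mA.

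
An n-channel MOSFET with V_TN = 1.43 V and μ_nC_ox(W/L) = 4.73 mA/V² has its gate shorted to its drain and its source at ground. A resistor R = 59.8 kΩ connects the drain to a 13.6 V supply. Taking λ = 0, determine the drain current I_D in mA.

With gate tied to drain, V_GS = V_DS ≥ V_GS − V_TN, so the device is in saturation.
KCL at the drain: ½ k_n (V_GS − V_TN)² = (V_DD − V_GS)/R.
Let x = V_GS − 1.43. Then 141 x² + x − 12.17 = 0, giving x = 0.29 V (positive root), so V_GS = 1.72 V.
I_D = (V_DD − V_GS)/R = (13.6 − 1.72) / 59.8 = 0.199 mA.

I_D = 0.199 mA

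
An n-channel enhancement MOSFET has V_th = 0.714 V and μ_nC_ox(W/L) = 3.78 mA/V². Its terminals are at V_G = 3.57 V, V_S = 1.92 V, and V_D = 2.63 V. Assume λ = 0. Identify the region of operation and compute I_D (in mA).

Triode; I_D = 1.56 mA

V_GS = V_G − V_S = 3.57 − 1.92 = 1.65 V; V_DS = V_D − V_S = 2.63 − 1.92 = 0.71 V.
V_ov = V_GS − V_th = 1.65 − 0.714 = 0.936 V.
Since V_DS = 0.71 V < V_ov = 0.936 V, the device is in the triode region.
I_D = k_n [V_ov · V_DS − ½ V_DS²] = 3.78 × [0.936 × 0.71 − 0.5 × 0.71²] = 1.56 mA.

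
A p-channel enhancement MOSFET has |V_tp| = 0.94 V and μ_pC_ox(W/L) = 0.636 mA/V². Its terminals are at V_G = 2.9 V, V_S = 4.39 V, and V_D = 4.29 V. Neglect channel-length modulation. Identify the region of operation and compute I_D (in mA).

Triode; I_D = 0.0318 mA

V_SG = V_S − V_G = 4.39 − 2.9 = 1.49 V; V_SD = V_S − V_D = 4.39 − 4.29 = 0.1 V.
V_ov = V_SG − |V_tp| = 1.49 − 0.94 = 0.55 V.
Since V_SD = 0.1 V < V_ov = 0.55 V, the device is in the triode region.
I_D = k_p [V_ov · V_SD − ½ V_SD²] = 0.636 × [0.55 × 0.1 − 0.5 × 0.1²] = 0.0318 mA.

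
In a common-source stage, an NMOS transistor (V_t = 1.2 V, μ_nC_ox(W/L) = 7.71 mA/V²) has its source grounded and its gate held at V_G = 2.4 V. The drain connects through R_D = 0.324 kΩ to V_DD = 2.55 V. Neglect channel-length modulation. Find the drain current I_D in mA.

V_GS = V_G = 2.4 V, so V_ov = 2.4 − 1.2 = 1.2 V.
Assume saturation: I_D = ½ k_n V_ov² = 0.5 × 7.71 × 1.2² = 5.55 mA, giving V_DS = V_DD − I_D R_D = 2.55 − 5.55 × 0.324 = 0.751 V.
But 0.751 V < V_ov = 1.2 V, so the device is actually in triode.
In triode I_D = k_n[V_ov V_DS − ½ V_DS²] and I_D = (V_DD − V_DS)/R_D. Equating: 1.25 V_DS² − 3.998 V_DS + 2.55 = 0, giving V_DS = 0.88 V (the root below V_ov).
I_D = (2.55 − 0.88) / 0.324 = 5.16 mA.

I_D = 5.16 mA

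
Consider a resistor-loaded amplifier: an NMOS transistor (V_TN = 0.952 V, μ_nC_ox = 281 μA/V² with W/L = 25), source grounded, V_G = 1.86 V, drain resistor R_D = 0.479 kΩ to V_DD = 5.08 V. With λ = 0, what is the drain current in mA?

V_GS = V_G = 1.86 V, so V_ov = 1.86 − 0.952 = 0.908 V.
k_n = μ_nC_ox · (W/L) = 7.025 mA/V².
Assume saturation: I_D = ½ k_n V_ov² = 0.5 × 7.025 × 0.908² = 2.9 mA, giving V_DS = V_DD − I_D R_D = 5.08 − 2.9 × 0.479 = 3.69 V.
V_DS = 3.69 V ≥ V_ov = 0.908 V, confirming saturation.

I_D = 2.90 mA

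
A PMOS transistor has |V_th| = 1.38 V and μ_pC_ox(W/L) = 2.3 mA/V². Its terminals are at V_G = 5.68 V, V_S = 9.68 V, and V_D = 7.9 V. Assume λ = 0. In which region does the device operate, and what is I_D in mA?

V_SG = V_S − V_G = 9.68 − 5.68 = 4 V; V_SD = V_S − V_D = 9.68 − 7.9 = 1.78 V.
V_ov = V_SG − |V_th| = 4 − 1.38 = 2.62 V.
Since V_SD = 1.78 V < V_ov = 2.62 V, the device is in the triode region.
I_D = k_p [V_ov · V_SD − ½ V_SD²] = 2.3 × [2.62 × 1.78 − 0.5 × 1.78²] = 7.08 mA.

Triode; I_D = 7.08 mA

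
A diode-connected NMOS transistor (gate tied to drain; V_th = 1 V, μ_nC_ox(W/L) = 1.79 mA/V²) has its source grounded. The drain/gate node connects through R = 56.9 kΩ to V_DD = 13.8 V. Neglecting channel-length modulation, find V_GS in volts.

V_GS = 1.49 V

With gate tied to drain, V_GS = V_DS ≥ V_GS − V_th, so the device is in saturation.
KCL at the drain: ½ k_n (V_GS − V_th)² = (V_DD − V_GS)/R.
Let x = V_GS − 1. Then 50.9 x² + x − 12.8 = 0, giving x = 0.492 V (positive root), so V_GS = 1.49 V.
I_D = (V_DD − V_GS)/R = (13.8 − 1.49) / 56.9 = 0.216 mA.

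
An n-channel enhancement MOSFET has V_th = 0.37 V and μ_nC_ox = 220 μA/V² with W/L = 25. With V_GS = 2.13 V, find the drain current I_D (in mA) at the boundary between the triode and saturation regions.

I_D = 8.52 mA

At the boundary V_DS = V_ov = V_GS − V_th = 2.13 − 0.37 = 1.76 V.
k_n = μ_nC_ox · (W/L) = 5.5 mA/V².
I_D = ½ k_n V_ov² = 0.5 × 5.5 × 1.76² = 8.52 mA.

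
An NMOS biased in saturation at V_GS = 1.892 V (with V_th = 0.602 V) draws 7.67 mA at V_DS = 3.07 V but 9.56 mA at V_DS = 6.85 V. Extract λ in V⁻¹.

λ = 0.0815 V⁻¹

With V_GS fixed, I_D ∝ (1 + λ V_DS) in saturation, so I_D2/I_D1 = (1 + λ V_DS2)/(1 + λ V_DS1).
9.56/7.67 = 1.246 = (1 + 6.85 λ)/(1 + 3.07 λ).
Solving: λ (I_D1 V_DS2 − I_D2 V_DS1) = I_D2 − I_D1, so λ = (9.56 − 7.67) / (7.67 × 6.85 − 9.56 × 3.07) = 1.89 / 23.2 = 0.0815 V⁻¹.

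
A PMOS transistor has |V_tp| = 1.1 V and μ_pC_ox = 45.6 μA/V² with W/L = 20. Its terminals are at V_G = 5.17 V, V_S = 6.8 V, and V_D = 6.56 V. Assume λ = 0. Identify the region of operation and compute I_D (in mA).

Triode; I_D = 0.0897 mA

V_SG = V_S − V_G = 6.8 − 5.17 = 1.63 V; V_SD = V_S − V_D = 6.8 − 6.56 = 0.24 V.
k_p = μ_pC_ox · (W/L) = 0.912 mA/V².
V_ov = V_SG − |V_tp| = 1.63 − 1.1 = 0.53 V.
Since V_SD = 0.24 V < V_ov = 0.53 V, the device is in the triode region.
I_D = k_p [V_ov · V_SD − ½ V_SD²] = 0.912 × [0.53 × 0.24 − 0.5 × 0.24²] = 0.0897 mA.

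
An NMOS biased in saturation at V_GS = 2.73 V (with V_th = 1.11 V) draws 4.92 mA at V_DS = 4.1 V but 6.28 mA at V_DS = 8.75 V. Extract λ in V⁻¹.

With V_GS fixed, I_D ∝ (1 + λ V_DS) in saturation, so I_D2/I_D1 = (1 + λ V_DS2)/(1 + λ V_DS1).
6.28/4.92 = 1.276 = (1 + 8.75 λ)/(1 + 4.1 λ).
Solving: λ (I_D1 V_DS2 − I_D2 V_DS1) = I_D2 − I_D1, so λ = (6.28 − 4.92) / (4.92 × 8.75 − 6.28 × 4.1) = 1.36 / 17.3 = 0.0786 V⁻¹.

λ = 0.0786 V⁻¹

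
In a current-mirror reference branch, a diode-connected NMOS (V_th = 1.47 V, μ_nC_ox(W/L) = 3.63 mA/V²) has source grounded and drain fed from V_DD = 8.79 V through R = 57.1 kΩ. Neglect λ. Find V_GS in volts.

With gate tied to drain, V_GS = V_DS ≥ V_GS − V_th, so the device is in saturation.
KCL at the drain: ½ k_n (V_GS − V_th)² = (V_DD − V_GS)/R.
Let x = V_GS − 1.47. Then 104 x² + x − 7.32 = 0, giving x = 0.261 V (positive root), so V_GS = 1.73 V.
I_D = (V_DD − V_GS)/R = (8.79 − 1.73) / 57.1 = 0.124 mA.

V_GS = 1.73 V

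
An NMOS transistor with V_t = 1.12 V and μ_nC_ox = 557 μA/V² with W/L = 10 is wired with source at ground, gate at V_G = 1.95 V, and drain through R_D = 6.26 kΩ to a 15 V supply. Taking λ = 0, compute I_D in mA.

V_GS = V_G = 1.95 V, so V_ov = 1.95 − 1.12 = 0.83 V.
k_n = μ_nC_ox · (W/L) = 5.57 mA/V².
Assume saturation: I_D = ½ k_n V_ov² = 0.5 × 5.57 × 0.83² = 1.92 mA, giving V_DS = V_DD − I_D R_D = 15 − 1.92 × 6.26 = 2.99 V.
V_DS = 2.99 V ≥ V_ov = 0.83 V, confirming saturation.

I_D = 1.92 mA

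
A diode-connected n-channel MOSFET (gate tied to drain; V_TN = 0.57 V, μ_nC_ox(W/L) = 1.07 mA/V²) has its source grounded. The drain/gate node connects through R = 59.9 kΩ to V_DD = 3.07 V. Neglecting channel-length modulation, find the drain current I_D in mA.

With gate tied to drain, V_GS = V_DS ≥ V_GS − V_TN, so the device is in saturation.
KCL at the drain: ½ k_n (V_GS − V_TN)² = (V_DD − V_GS)/R.
Let x = V_GS − 0.57. Then 32 x² + x − 2.5 = 0, giving x = 0.264 V (positive root), so V_GS = 0.834 V.
I_D = (V_DD − V_GS)/R = (3.07 − 0.834) / 59.9 = 0.0373 mA.

I_D = 0.0373 mA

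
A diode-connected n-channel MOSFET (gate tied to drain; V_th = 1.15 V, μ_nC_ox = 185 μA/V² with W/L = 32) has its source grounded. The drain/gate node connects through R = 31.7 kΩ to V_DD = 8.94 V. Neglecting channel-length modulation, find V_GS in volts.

V_GS = 1.43 V

With gate tied to drain, V_GS = V_DS ≥ V_GS − V_th, so the device is in saturation.
k_n = μ_nC_ox · (W/L) = 5.92 mA/V².
KCL at the drain: ½ k_n (V_GS − V_th)² = (V_DD − V_GS)/R.
Let x = V_GS − 1.15. Then 93.8 x² + x − 7.79 = 0, giving x = 0.283 V (positive root), so V_GS = 1.43 V.
I_D = (V_DD − V_GS)/R = (8.94 − 1.43) / 31.7 = 0.237 mA.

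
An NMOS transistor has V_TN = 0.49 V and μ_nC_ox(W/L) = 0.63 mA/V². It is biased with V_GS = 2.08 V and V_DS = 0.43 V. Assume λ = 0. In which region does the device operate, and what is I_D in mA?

Triode; I_D = 0.372 mA

V_ov = V_GS − V_TN = 2.08 − 0.49 = 1.59 V.
Since V_DS = 0.43 V < V_ov = 1.59 V, the device is in the triode region.
I_D = k_n [V_ov · V_DS − ½ V_DS²] = 0.63 × [1.59 × 0.43 − 0.5 × 0.43²] = 0.372 mA.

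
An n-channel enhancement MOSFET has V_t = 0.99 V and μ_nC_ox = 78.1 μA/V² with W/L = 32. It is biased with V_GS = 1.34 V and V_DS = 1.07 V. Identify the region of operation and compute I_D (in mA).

k_n = μ_nC_ox · (W/L) = 2.499 mA/V².
V_ov = V_GS − V_t = 1.34 − 0.99 = 0.35 V.
Since V_DS = 1.07 V ≥ V_ov = 0.35 V, the device is in saturation.
I_D = ½ k_n V_ov² = 0.5 × 2.499 × 0.35² = 0.153 mA.

Saturation; I_D = 0.153 mA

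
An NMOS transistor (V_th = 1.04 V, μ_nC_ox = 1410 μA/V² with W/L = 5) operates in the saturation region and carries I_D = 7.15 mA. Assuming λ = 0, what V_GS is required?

V_GS = 2.46 V

k_n = μ_nC_ox · (W/L) = 7.05 mA/V².
In saturation I_D = ½ k_n (V_GS − V_th)², so V_GS − V_th = √(2 I_D / k_n) = √(2 × 7.15 / 7.05) = 1.42 V.
V_GS = 1.04 + 1.42 = 2.46 V.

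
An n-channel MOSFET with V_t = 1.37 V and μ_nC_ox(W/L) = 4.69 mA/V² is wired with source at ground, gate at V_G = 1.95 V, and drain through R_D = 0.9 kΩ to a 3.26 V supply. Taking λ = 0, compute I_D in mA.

I_D = 0.789 mA

V_GS = V_G = 1.95 V, so V_ov = 1.95 − 1.37 = 0.58 V.
Assume saturation: I_D = ½ k_n V_ov² = 0.5 × 4.69 × 0.58² = 0.789 mA, giving V_DS = V_DD − I_D R_D = 3.26 − 0.789 × 0.9 = 2.55 V.
V_DS = 2.55 V ≥ V_ov = 0.58 V, confirming saturation.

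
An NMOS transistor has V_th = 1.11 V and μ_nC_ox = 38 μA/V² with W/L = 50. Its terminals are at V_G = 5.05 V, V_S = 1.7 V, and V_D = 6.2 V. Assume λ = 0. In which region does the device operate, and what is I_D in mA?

V_GS = V_G − V_S = 5.05 − 1.7 = 3.35 V; V_DS = V_D − V_S = 6.2 − 1.7 = 4.5 V.
k_n = μ_nC_ox · (W/L) = 1.9 mA/V².
V_ov = V_GS − V_th = 3.35 − 1.11 = 2.24 V.
Since V_DS = 4.5 V ≥ V_ov = 2.24 V, the device is in saturation.
I_D = ½ k_n V_ov² = 0.5 × 1.9 × 2.24² = 4.77 mA.

Saturation; I_D = 4.77 mA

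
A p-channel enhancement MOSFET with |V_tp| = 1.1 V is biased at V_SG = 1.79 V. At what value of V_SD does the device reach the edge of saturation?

The boundary between triode and saturation is V_SD = V_SG − |V_tp| = V_ov.
V_ov = 1.79 − 1.1 = 0.69 V.

V_SD,sat = 0.690 V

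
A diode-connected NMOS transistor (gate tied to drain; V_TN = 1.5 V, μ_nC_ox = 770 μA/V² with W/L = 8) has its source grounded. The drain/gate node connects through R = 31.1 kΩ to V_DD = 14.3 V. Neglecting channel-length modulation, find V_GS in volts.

V_GS = 1.86 V

With gate tied to drain, V_GS = V_DS ≥ V_GS − V_TN, so the device is in saturation.
k_n = μ_nC_ox · (W/L) = 6.16 mA/V².
KCL at the drain: ½ k_n (V_GS − V_TN)² = (V_DD − V_GS)/R.
Let x = V_GS − 1.5. Then 95.8 x² + x − 12.8 = 0, giving x = 0.36 V (positive root), so V_GS = 1.86 V.
I_D = (V_DD − V_GS)/R = (14.3 − 1.86) / 31.1 = 0.4 mA.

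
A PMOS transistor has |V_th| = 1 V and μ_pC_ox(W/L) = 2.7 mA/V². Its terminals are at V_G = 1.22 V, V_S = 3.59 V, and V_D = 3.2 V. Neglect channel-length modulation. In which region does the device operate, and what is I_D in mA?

V_SG = V_S − V_G = 3.59 − 1.22 = 2.37 V; V_SD = V_S − V_D = 3.59 − 3.2 = 0.39 V.
V_ov = V_SG − |V_th| = 2.37 − 1 = 1.37 V.
Since V_SD = 0.39 V < V_ov = 1.37 V, the device is in the triode region.
I_D = k_p [V_ov · V_SD − ½ V_SD²] = 2.7 × [1.37 × 0.39 − 0.5 × 0.39²] = 1.24 mA.

Triode; I_D = 1.24 mA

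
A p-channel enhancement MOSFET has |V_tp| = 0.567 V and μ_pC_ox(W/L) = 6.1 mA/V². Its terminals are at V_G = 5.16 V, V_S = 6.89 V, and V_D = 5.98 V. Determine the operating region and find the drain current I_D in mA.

Triode; I_D = 3.93 mA

V_SG = V_S − V_G = 6.89 − 5.16 = 1.73 V; V_SD = V_S − V_D = 6.89 − 5.98 = 0.91 V.
V_ov = V_SG − |V_tp| = 1.73 − 0.567 = 1.16 V.
Since V_SD = 0.91 V < V_ov = 1.16 V, the device is in the triode region.
I_D = k_p [V_ov · V_SD − ½ V_SD²] = 6.1 × [1.16 × 0.91 − 0.5 × 0.91²] = 3.93 mA.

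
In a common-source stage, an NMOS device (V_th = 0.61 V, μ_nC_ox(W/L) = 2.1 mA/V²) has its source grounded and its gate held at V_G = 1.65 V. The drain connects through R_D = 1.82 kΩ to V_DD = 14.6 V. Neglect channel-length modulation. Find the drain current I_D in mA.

V_GS = V_G = 1.65 V, so V_ov = 1.65 − 0.61 = 1.04 V.
Assume saturation: I_D = ½ k_n V_ov² = 0.5 × 2.1 × 1.04² = 1.14 mA, giving V_DS = V_DD − I_D R_D = 14.6 − 1.14 × 1.82 = 12.5 V.
V_DS = 12.5 V ≥ V_ov = 1.04 V, confirming saturation.

I_D = 1.14 mA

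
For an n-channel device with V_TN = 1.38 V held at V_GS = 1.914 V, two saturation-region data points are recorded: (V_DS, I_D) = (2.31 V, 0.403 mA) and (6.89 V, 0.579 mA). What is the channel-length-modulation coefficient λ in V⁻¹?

With V_GS fixed, I_D ∝ (1 + λ V_DS) in saturation, so I_D2/I_D1 = (1 + λ V_DS2)/(1 + λ V_DS1).
0.579/0.403 = 1.437 = (1 + 6.89 λ)/(1 + 2.31 λ).
Solving: λ (I_D1 V_DS2 − I_D2 V_DS1) = I_D2 − I_D1, so λ = (0.579 − 0.403) / (0.403 × 6.89 − 0.579 × 2.31) = 0.176 / 1.44 = 0.122 V⁻¹.

λ = 0.122 V⁻¹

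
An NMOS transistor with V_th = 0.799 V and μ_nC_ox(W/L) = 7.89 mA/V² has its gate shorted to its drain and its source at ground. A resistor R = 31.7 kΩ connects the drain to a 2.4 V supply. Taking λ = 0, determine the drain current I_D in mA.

With gate tied to drain, V_GS = V_DS ≥ V_GS − V_th, so the device is in saturation.
KCL at the drain: ½ k_n (V_GS − V_th)² = (V_DD − V_GS)/R.
Let x = V_GS − 0.799. Then 125 x² + x − 1.601 = 0, giving x = 0.109 V (positive root), so V_GS = 0.908 V.
I_D = (V_DD − V_GS)/R = (2.4 − 0.908) / 31.7 = 0.0471 mA.

I_D = 0.0471 mA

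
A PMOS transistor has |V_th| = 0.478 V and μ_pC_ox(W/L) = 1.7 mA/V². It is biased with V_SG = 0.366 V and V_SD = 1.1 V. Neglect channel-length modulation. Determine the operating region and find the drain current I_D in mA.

V_SG = 0.366 V < |V_th| = 0.478 V, so the transistor is in cutoff.

Cutoff; I_D = 0 mA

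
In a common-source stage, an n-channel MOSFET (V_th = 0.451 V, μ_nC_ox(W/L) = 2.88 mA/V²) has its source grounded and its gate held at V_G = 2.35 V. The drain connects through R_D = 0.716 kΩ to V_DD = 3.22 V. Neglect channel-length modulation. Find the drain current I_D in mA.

V_GS = V_G = 2.35 V, so V_ov = 2.35 − 0.451 = 1.9 V.
Assume saturation: I_D = ½ k_n V_ov² = 0.5 × 2.88 × 1.9² = 5.19 mA, giving V_DS = V_DD − I_D R_D = 3.22 − 5.19 × 0.716 = -0.498 V.
But -0.498 V < V_ov = 1.9 V, so the device is actually in triode.
In triode I_D = k_n[V_ov V_DS − ½ V_DS²] and I_D = (V_DD − V_DS)/R_D. Equating: 1.03 V_DS² − 4.916 V_DS + 3.22 = 0, giving V_DS = 0.784 V (the root below V_ov).
I_D = (3.22 − 0.784) / 0.716 = 3.4 mA.

I_D = 3.40 mA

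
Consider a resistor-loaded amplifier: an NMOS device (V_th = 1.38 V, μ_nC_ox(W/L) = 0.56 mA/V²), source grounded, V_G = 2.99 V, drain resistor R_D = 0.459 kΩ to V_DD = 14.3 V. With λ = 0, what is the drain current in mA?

I_D = 0.726 mA

V_GS = V_G = 2.99 V, so V_ov = 2.99 − 1.38 = 1.61 V.
Assume saturation: I_D = ½ k_n V_ov² = 0.5 × 0.56 × 1.61² = 0.726 mA, giving V_DS = V_DD − I_D R_D = 14.3 − 0.726 × 0.459 = 14 V.
V_DS = 14 V ≥ V_ov = 1.61 V, confirming saturation.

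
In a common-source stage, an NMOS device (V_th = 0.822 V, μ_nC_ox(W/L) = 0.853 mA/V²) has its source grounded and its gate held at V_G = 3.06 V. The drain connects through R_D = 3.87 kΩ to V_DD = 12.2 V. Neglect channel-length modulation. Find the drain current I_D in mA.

V_GS = V_G = 3.06 V, so V_ov = 3.06 − 0.822 = 2.24 V.
Assume saturation: I_D = ½ k_n V_ov² = 0.5 × 0.853 × 2.24² = 2.14 mA, giving V_DS = V_DD − I_D R_D = 12.2 − 2.14 × 3.87 = 3.93 V.
V_DS = 3.93 V ≥ V_ov = 2.24 V, confirming saturation.

I_D = 2.14 mA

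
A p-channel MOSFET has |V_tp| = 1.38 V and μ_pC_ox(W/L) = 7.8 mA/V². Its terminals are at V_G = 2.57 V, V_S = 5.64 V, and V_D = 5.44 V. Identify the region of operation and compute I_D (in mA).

V_SG = V_S − V_G = 5.64 − 2.57 = 3.07 V; V_SD = V_S − V_D = 5.64 − 5.44 = 0.2 V.
V_ov = V_SG − |V_tp| = 3.07 − 1.38 = 1.69 V.
Since V_SD = 0.2 V < V_ov = 1.69 V, the device is in the triode region.
I_D = k_p [V_ov · V_SD − ½ V_SD²] = 7.8 × [1.69 × 0.2 − 0.5 × 0.2²] = 2.48 mA.

Triode; I_D = 2.48 mA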